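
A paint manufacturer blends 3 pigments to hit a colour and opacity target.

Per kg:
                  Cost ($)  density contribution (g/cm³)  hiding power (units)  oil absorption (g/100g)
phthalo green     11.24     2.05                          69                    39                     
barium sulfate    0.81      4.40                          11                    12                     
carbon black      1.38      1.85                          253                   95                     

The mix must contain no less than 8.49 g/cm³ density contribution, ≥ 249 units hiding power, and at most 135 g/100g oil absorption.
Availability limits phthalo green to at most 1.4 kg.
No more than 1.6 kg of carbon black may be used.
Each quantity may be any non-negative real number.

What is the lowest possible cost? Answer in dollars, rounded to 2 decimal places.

$2.52

Treat it as an LP. Let x1 = kg of phthalo green, x2 = kg of barium sulfate, x3 = kg of carbon black.
Minimize 11.24x1 + 0.81x2 + 1.38x3 s.t.:
  2.05x1 + 4.4x2 + 1.85x3 ≥ 8.49   (density contribution)
  69x1 + 11x2 + 253x3 ≥ 249   (hiding power)
  39x1 + 12x2 + 95x3 ≤ 135   (oil absorption)
  x1 ≤ 1.4
  x3 ≤ 1.6
  x1, x2, x3 ≥ 0.
The cheapest feasible vertex uses only barium sulfate, carbon black; phthalo green is not used. The density contribution and hiding power requirements are met with equality.
That vertex is x2 = 1.544, x3 = 0.9171.
Total cost: 0.81·1.544 + 1.38·0.9171 = 2.5162.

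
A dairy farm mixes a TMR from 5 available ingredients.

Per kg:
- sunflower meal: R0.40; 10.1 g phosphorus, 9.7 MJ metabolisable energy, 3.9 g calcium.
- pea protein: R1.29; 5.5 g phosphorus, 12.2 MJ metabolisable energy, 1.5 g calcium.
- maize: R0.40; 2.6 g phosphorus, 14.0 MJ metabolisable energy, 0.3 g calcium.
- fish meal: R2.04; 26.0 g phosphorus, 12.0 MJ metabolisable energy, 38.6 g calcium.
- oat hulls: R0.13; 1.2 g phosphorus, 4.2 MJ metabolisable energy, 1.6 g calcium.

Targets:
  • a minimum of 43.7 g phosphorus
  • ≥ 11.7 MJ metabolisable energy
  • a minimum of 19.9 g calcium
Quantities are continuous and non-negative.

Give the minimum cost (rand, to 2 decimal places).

R1.84

Treat it as an LP. Let x1 = kg of sunflower meal, x2 = kg of pea protein, x3 = kg of maize, x4 = kg of fish meal, x5 = kg of oat hulls.
min 0.4x1 + 1.29x2 + 0.4x3 + 2.04x4 + 0.13x5 s.t.:
  10.1x1 + 5.5x2 + 2.6x3 + 26x4 + 1.2x5 ≥ 43.7   (phosphorus)
  9.7x1 + 12.2x2 + 14x3 + 12x4 + 4.2x5 ≥ 11.7   (metabolisable energy)
  3.9x1 + 1.5x2 + 0.3x3 + 38.6x4 + 1.6x5 ≥ 19.9   (calcium)
  x1, x2, x3, x4, x5 ≥ 0.
The optimal basis is {sunflower meal, fish meal}; pea protein, maize, oat hulls drop out. Binding constraints: phosphorus and calcium.
So sunflower meal = 4.054 kg, fish meal = 0.1059 kg.
Objective = 0.4·4.054 + 2.04·0.1059 = 1.8376.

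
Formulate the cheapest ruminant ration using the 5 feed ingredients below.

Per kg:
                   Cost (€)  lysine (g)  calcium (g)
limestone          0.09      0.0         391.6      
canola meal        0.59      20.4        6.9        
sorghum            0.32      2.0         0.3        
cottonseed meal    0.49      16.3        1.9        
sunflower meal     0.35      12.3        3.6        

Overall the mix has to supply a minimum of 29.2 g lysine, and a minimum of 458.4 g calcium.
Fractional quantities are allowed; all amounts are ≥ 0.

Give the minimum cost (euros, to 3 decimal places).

Set it up as a linear program. Let x1 = kg of limestone, x2 = kg of canola meal, x3 = kg of sorghum, x4 = kg of cottonseed meal, x5 = kg of sunflower meal.
Minimize 0.09x1 + 0.59x2 + 0.32x3 + 0.49x4 + 0.35x5 subject to:
  20.4x2 + 2x3 + 16.3x4 + 12.3x5 ≥ 29.2   (lysine)
  391.6x1 + 6.9x2 + 0.3x3 + 1.9x4 + 3.6x5 ≥ 458.4   (calcium)
  x1, x2, x3, x4, x5 ≥ 0.
The minimum-cost mix takes nothing from canola meal, sorghum, cottonseed meal — only limestone, sunflower meal. Binding constraints: lysine and calcium.
So limestone = 1.149 kg, sunflower meal = 2.374 kg.
Objective = 0.09·1.149 + 0.35·2.374 = 0.93431.

€0.934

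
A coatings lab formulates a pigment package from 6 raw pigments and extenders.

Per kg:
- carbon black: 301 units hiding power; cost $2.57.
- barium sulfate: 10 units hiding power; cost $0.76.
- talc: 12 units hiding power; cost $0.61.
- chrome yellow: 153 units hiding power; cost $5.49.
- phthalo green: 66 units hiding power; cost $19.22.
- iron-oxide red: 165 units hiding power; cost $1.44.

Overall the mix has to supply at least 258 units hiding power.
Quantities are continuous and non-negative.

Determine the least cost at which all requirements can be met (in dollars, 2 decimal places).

Set it up as a linear program. Let x1 = kg of carbon black, x2 = kg of barium sulfate, x3 = kg of talc, x4 = kg of chrome yellow, x5 = kg of phthalo green, x6 = kg of iron-oxide red.
min 2.57x1 + 0.76x2 + 0.61x3 + 5.49x4 + 19.22x5 + 1.44x6 subject to:
  301x1 + 10x2 + 12x3 + 153x4 + 66x5 + 165x6 ≥ 258   (hiding power)
  x1, x2, x3, x4, x5, x6 ≥ 0.
The cheapest feasible vertex uses only carbon black; barium sulfate, talc, chrome yellow, phthalo green, iron-oxide red are not used. Binding constraint: hiding power.
That vertex is x1 = 0.8571.
Total cost: 2.57·0.8571 = 2.2027.

$2.20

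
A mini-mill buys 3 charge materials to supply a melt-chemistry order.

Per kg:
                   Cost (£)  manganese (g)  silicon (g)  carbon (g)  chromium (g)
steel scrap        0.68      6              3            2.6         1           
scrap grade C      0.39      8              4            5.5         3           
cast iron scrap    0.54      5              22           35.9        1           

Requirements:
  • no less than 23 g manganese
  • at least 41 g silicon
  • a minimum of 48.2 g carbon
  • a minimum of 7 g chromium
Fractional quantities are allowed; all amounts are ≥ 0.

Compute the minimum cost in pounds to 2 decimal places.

Let x1 = kg of steel scrap, x2 = kg of scrap grade C, x3 = kg of cast iron scrap.
Minimize 0.68x1 + 0.39x2 + 0.54x3 subject to:
  6x1 + 8x2 + 5x3 ≥ 23   (manganese)
  3x1 + 4x2 + 22x3 ≥ 41   (silicon)
  2.6x1 + 5.5x2 + 35.9x3 ≥ 48.2   (carbon)
  1x1 + 3x2 + 1x3 ≥ 7   (chromium)
  x1, x2, x3 ≥ 0.
The optimal basis is {scrap grade C, cast iron scrap}; steel scrap drops out. There the manganese and silicon constraints are tight.
So scrap grade C = 1.929 kg, cast iron scrap = 1.513 kg.
Objective = 0.39·1.929 + 0.54·1.513 = 1.5693.

£1.57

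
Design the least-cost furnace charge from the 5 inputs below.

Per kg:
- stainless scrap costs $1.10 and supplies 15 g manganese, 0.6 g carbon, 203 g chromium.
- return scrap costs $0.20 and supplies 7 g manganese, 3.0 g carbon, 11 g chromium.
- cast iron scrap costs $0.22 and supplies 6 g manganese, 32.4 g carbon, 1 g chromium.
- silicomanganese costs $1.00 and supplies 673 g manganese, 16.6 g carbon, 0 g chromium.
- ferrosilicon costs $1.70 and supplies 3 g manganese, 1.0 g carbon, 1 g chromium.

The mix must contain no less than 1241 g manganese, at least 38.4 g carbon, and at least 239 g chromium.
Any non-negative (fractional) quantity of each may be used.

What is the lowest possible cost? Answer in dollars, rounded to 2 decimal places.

Set it up as a linear program. Let x1 = kg of stainless scrap, x2 = kg of return scrap, x3 = kg of cast iron scrap, x4 = kg of silicomanganese, x5 = kg of ferrosilicon.
Minimize 1.1x1 + 0.2x2 + 0.22x3 + 1x4 + 1.7x5 subject to:
  15x1 + 7x2 + 6x3 + 673x4 + 3x5 ≥ 1241   (manganese)
  0.6x1 + 3x2 + 32.4x3 + 16.6x4 + 1x5 ≥ 38.4   (carbon)
  203x1 + 11x2 + 1x3 + 1x5 ≥ 239   (chromium)
  x1, x2, x3, x4, x5 ≥ 0.
At the optimum only stainless scrap, cast iron scrap, silicomanganese are positive (return scrap, ferrosilicon = 0). The manganese, carbon, chromium requirements are met with equality.
Optimal quantities: stainless scrap = 1.176 kg, cast iron scrap = 0.2331 kg, silicomanganese = 1.816 kg.
Cost = 1.1·1.176 + 0.22·0.2331 + 1·1.816 = 3.1609.

$3.16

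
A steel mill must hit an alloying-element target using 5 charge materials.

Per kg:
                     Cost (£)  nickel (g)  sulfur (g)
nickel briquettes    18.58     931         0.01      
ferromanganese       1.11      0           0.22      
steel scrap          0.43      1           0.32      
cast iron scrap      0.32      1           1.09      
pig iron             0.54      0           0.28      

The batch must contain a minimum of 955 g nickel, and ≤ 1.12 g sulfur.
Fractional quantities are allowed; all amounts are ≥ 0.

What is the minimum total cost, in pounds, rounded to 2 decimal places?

£19.06

Let x1 = kg of nickel briquettes, x2 = kg of ferromanganese, x3 = kg of steel scrap, x4 = kg of cast iron scrap, x5 = kg of pig iron.
Minimise 18.58x1 + 1.11x2 + 0.43x3 + 0.32x4 + 0.54x5 subject to:
  931x1 + 1x3 + 1x4 ≥ 955   (nickel)
  0.01x1 + 0.22x2 + 0.32x3 + 1.09x4 + 0.28x5 ≤ 1.12   (sulfur)
  x1, x2, x3, x4, x5 ≥ 0.
The optimal basis is {nickel briquettes}; ferromanganese, steel scrap, cast iron scrap, pig iron drop out. Binding constraint: nickel.
So nickel briquettes = 1.026 kg.
Objective = 18.58·1.026 = 19.0631.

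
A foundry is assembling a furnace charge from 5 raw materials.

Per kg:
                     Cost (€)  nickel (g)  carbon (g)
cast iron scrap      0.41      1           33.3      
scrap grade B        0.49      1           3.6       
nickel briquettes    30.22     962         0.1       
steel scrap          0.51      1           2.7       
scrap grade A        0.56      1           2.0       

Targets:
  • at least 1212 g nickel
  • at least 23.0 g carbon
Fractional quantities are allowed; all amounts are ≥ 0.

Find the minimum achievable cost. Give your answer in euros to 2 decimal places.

Treat it as an LP. Let x1 = kg of cast iron scrap, x2 = kg of scrap grade B, x3 = kg of nickel briquettes, x4 = kg of steel scrap, x5 = kg of scrap grade A.
min 0.41x1 + 0.49x2 + 30.22x3 + 0.51x4 + 0.56x5 with:
  1x1 + 1x2 + 962x3 + 1x4 + 1x5 ≥ 1212   (nickel)
  33.3x1 + 3.6x2 + 0.1x3 + 2.7x4 + 2x5 ≥ 23   (carbon)
  x1, x2, x3, x4, x5 ≥ 0.
At the optimum only cast iron scrap, nickel briquettes are positive (scrap grade B, steel scrap, scrap grade A = 0). There the nickel and carbon constraints are tight.
That vertex is x1 = 0.6869, x3 = 1.259.
Objective = 0.41·0.6869 + 30.22·1.259 = 38.3286.

€38.33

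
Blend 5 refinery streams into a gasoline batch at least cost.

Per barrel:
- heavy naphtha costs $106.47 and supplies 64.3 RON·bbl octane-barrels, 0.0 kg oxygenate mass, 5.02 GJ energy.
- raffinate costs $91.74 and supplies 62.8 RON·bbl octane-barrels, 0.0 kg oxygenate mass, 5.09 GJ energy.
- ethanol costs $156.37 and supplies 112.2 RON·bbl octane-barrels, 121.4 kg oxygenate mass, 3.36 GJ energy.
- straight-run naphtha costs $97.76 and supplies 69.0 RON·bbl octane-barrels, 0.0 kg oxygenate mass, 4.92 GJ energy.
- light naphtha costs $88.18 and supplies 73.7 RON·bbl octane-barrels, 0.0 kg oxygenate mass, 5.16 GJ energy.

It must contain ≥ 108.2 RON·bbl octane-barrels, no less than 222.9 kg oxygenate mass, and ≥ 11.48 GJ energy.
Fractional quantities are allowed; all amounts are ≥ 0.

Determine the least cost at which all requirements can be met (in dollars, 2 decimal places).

$377.86

Treat it as an LP. Let x1 = barrels of heavy naphtha, x2 = barrels of raffinate, x3 = barrels of ethanol, x4 = barrels of straight-run naphtha, x5 = barrels of light naphtha.
min 106.47x1 + 91.74x2 + 156.37x3 + 97.76x4 + 88.18x5 s.t.:
  64.3x1 + 62.8x2 + 112.2x3 + 69x4 + 73.7x5 ≥ 108.2   (octane-barrels)
  121.4x3 ≥ 222.9   (oxygenate mass)
  5.02x1 + 5.09x2 + 3.36x3 + 4.92x4 + 5.16x5 ≥ 11.48   (energy)
  x1, x2, x3, x4, x5 ≥ 0.
The optimal basis is {ethanol, light naphtha}; heavy naphtha, raffinate, straight-run naphtha drop out. Binding constraints: oxygenate mass and energy.
Solving gives x3 = 1.83608, x5 = 1.02922.
Hence cost = 156.37·1.83608 + 88.18·1.02922 = $377.8644.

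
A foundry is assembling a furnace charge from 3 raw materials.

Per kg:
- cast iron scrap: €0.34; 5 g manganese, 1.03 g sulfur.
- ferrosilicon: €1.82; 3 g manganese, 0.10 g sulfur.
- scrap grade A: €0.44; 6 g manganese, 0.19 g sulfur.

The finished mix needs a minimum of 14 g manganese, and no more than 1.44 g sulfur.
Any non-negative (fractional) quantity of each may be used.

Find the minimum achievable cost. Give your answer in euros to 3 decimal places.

Set it up as a linear program. Let x1 = kg of cast iron scrap, x2 = kg of ferrosilicon, x3 = kg of scrap grade A.
Minimize 0.34x1 + 1.82x2 + 0.44x3 with:
  5x1 + 3x2 + 6x3 ≥ 14   (manganese)
  1.03x1 + 0.1x2 + 0.19x3 ≤ 1.44   (sulfur)
  x1, x2, x3 ≥ 0.
The optimal basis is {cast iron scrap, scrap grade A}; ferrosilicon drops out. The manganese and sulfur requirements are met with equality.
Optimal quantities: cast iron scrap = 1.143 kg, scrap grade A = 1.38 kg.
Total cost: 0.34·1.143 + 0.44·1.38 = 0.99582.

€0.996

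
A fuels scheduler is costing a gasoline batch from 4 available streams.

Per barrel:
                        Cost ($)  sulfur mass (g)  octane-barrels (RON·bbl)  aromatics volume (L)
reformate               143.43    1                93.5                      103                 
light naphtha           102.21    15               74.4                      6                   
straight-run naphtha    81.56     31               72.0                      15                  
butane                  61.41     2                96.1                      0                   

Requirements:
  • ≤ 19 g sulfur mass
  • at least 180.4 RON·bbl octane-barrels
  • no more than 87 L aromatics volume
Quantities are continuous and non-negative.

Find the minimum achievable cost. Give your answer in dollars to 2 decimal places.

Treat it as an LP. Let x1 = barrels of reformate, x2 = barrels of light naphtha, x3 = barrels of straight-run naphtha, x4 = barrels of butane.
min 143.43x1 + 102.21x2 + 81.56x3 + 61.41x4 subject to:
  1x1 + 15x2 + 31x3 + 2x4 ≤ 19   (sulfur mass)
  93.5x1 + 74.4x2 + 72x3 + 96.1x4 ≥ 180.4   (octane-barrels)
  103x1 + 6x2 + 15x3 ≤ 87   (aromatics volume)
  x1, x2, x3, x4 ≥ 0.
At the optimum only butane is positive (reformate, light naphtha, straight-run naphtha = 0). There the octane-barrels constraint is tight.
Optimal quantities: butane = 1.8772 barrels.
Objective = 61.41·1.8772 = 115.2789.

$115.28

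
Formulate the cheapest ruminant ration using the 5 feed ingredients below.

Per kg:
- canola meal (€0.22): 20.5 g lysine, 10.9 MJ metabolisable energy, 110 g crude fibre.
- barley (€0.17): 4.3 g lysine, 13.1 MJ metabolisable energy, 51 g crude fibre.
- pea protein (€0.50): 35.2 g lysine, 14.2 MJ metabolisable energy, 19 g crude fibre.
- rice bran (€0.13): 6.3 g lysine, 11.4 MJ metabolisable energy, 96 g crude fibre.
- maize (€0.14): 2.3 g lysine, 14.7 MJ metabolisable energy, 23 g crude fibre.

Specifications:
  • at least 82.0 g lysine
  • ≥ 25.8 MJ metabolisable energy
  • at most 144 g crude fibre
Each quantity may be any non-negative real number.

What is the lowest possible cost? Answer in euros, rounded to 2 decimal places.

€1.09

Let x1 = kg of canola meal, x2 = kg of barley, x3 = kg of pea protein, x4 = kg of rice bran, x5 = kg of maize.
Minimize 0.22x1 + 0.17x2 + 0.5x3 + 0.13x4 + 0.14x5 s.t.:
  20.5x1 + 4.3x2 + 35.2x3 + 6.3x4 + 2.3x5 ≥ 82   (lysine)
  10.9x1 + 13.1x2 + 14.2x3 + 11.4x4 + 14.7x5 ≥ 25.8   (metabolisable energy)
  110x1 + 51x2 + 19x3 + 96x4 + 23x5 ≤ 144   (crude fibre)
  x1, x2, x3, x4, x5 ≥ 0.
The cheapest feasible vertex uses only canola meal, pea protein; barley, rice bran, maize are not used. There the lysine and crude fibre constraints are tight.
That vertex is x1 = 1.008, x3 = 1.742.
Total cost: 0.22·1.008 + 0.5·1.742 = 1.0928.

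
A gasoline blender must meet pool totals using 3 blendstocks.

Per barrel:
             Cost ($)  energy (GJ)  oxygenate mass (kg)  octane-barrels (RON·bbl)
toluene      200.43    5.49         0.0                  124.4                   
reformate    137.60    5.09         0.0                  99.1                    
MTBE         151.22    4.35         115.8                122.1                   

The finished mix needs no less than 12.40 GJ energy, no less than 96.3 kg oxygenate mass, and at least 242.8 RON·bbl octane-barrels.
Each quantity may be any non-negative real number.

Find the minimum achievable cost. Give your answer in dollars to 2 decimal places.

Set it up as a linear program. Let x1 = barrels of toluene, x2 = barrels of reformate, x3 = barrels of MTBE.
Minimise 200.43x1 + 137.6x2 + 151.22x3 with:
  5.49x1 + 5.09x2 + 4.35x3 ≥ 12.4   (energy)
  115.8x3 ≥ 96.3   (oxygenate mass)
  124.4x1 + 99.1x2 + 122.1x3 ≥ 242.8   (octane-barrels)
  x1, x2, x3 ≥ 0.
At the optimum only reformate, MTBE are positive (toluene = 0). Binding constraints: energy and oxygenate mass.
Solving gives x2 = 1.72544, x3 = 0.831606.
Objective = 137.6·1.72544 + 151.22·0.831606 = 363.1760.

$363.18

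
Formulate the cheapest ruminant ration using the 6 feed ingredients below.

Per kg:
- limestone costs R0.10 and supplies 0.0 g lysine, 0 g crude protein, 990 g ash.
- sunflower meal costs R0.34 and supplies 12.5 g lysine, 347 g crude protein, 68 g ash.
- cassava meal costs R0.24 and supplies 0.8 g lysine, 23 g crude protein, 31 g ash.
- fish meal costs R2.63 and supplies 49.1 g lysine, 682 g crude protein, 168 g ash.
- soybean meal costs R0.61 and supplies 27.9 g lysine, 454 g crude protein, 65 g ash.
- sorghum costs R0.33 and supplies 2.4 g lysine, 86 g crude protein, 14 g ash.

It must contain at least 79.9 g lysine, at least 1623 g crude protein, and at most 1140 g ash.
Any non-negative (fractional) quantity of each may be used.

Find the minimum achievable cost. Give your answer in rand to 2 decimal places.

R1.90

This is a linear program. Let x1 = kg of limestone, x2 = kg of sunflower meal, x3 = kg of cassava meal, x4 = kg of fish meal, x5 = kg of soybean meal, x6 = kg of sorghum.
Minimize 0.1x1 + 0.34x2 + 0.24x3 + 2.63x4 + 0.61x5 + 0.33x6 s.t.:
  12.5x2 + 0.8x3 + 49.1x4 + 27.9x5 + 2.4x6 ≥ 79.9   (lysine)
  347x2 + 23x3 + 682x4 + 454x5 + 86x6 ≥ 1623   (crude protein)
  990x1 + 68x2 + 31x3 + 168x4 + 65x5 + 14x6 ≤ 1140   (ash)
  x1, x2, x3, x4, x5, x6 ≥ 0.
The minimum-cost mix takes nothing from limestone, cassava meal, fish meal, sorghum — only sunflower meal, soybean meal. Binding constraints: lysine and crude protein.
That vertex is x2 = 2.248, x5 = 1.857.
Hence cost = 0.34·2.248 + 0.61·1.857 = R1.8971.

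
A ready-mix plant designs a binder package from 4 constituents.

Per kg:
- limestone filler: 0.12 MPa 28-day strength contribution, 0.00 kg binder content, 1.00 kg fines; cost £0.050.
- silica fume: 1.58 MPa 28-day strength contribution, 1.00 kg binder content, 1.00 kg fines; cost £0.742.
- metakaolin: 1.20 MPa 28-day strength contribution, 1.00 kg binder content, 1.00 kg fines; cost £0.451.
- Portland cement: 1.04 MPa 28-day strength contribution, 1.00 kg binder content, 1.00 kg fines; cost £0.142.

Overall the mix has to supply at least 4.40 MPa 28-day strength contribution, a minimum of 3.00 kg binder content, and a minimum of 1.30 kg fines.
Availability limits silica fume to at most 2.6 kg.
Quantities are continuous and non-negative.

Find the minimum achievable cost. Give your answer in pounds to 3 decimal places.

Let x1 = kg of limestone filler, x2 = kg of silica fume, x3 = kg of metakaolin, x4 = kg of Portland cement.
min 0.05x1 + 0.742x2 + 0.451x3 + 0.142x4 subject to:
  0.12x1 + 1.58x2 + 1.2x3 + 1.04x4 ≥ 4.4   (28-day strength contribution)
  1x2 + 1x3 + 1x4 ≥ 3   (binder content)
  1x1 + 1x2 + 1x3 + 1x4 ≥ 1.3   (fines)
  x2 ≤ 2.6
  x1, x2, x3, x4 ≥ 0.
The minimum-cost mix takes nothing from limestone filler, silica fume, metakaolin — only Portland cement. The 28-day strength contribution requirement is met with equality.
That vertex is x4 = 4.231.
Objective = 0.142·4.231 = 0.60080.

£0.601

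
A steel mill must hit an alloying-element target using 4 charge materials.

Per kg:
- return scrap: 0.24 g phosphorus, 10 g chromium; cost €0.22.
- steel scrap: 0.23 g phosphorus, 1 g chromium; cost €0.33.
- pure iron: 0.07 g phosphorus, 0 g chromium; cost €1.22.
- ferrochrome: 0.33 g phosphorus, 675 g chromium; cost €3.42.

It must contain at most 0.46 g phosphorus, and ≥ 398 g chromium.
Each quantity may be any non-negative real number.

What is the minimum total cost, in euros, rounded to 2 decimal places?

€2.02

Let x1 = kg of return scrap, x2 = kg of steel scrap, x3 = kg of pure iron, x4 = kg of ferrochrome.
min 0.22x1 + 0.33x2 + 1.22x3 + 3.42x4 s.t.:
  0.24x1 + 0.23x2 + 0.07x3 + 0.33x4 ≤ 0.46   (phosphorus)
  10x1 + 1x2 + 675x4 ≥ 398   (chromium)
  x1, x2, x3, x4 ≥ 0.
The minimum-cost mix takes nothing from return scrap, steel scrap, pure iron — only ferrochrome. Binding constraint: chromium.
Solving gives x4 = 0.5896.
Cost = 3.42·0.5896 = 2.0164.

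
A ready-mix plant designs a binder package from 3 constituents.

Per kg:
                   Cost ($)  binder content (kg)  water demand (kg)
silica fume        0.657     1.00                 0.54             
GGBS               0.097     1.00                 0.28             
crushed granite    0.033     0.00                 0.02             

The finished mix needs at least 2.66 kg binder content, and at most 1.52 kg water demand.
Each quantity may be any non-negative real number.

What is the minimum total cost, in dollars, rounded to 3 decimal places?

This is a linear program. Let x1 = kg of silica fume, x2 = kg of GGBS, x3 = kg of crushed granite.
min 0.657x1 + 0.097x2 + 0.033x3 with:
  1x1 + 1x2 ≥ 2.66   (binder content)
  0.54x1 + 0.28x2 + 0.02x3 ≤ 1.52   (water demand)
  x1, x2, x3 ≥ 0.
The cheapest feasible vertex uses only GGBS; silica fume, crushed granite are not used. The binder content requirement is met with equality.
Optimal quantities: GGBS = 2.66 kg.
Objective = 0.097·2.66 = 0.25802.

$0.258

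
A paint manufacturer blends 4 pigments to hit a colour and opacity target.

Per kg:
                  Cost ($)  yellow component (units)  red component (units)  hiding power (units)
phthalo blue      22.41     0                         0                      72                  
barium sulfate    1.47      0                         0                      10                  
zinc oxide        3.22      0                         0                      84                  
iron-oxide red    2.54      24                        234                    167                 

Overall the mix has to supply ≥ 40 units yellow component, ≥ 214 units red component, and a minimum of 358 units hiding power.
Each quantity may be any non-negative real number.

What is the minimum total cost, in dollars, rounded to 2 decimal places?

$5.45

Treat it as an LP. Let x1 = kg of phthalo blue, x2 = kg of barium sulfate, x3 = kg of zinc oxide, x4 = kg of iron-oxide red.
Minimize 22.41x1 + 1.47x2 + 3.22x3 + 2.54x4 subject to:
  24x4 ≥ 40   (yellow component)
  234x4 ≥ 214   (red component)
  72x1 + 10x2 + 84x3 + 167x4 ≥ 358   (hiding power)
  x1, x2, x3, x4 ≥ 0.
The minimum-cost mix takes nothing from phthalo blue, barium sulfate, zinc oxide — only iron-oxide red. The hiding power requirement is met with equality.
That vertex is x4 = 2.144.
Total cost: 2.54·2.144 = 5.4458.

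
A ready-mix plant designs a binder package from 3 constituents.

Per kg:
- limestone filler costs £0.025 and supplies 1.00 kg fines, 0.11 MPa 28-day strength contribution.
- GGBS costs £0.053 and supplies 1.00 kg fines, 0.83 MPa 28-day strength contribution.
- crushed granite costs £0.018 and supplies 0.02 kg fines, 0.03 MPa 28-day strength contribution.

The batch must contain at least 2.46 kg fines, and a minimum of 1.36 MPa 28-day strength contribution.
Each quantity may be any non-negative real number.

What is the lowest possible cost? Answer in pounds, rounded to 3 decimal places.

£0.104

This is a linear program. Let x1 = kg of limestone filler, x2 = kg of GGBS, x3 = kg of crushed granite.
min 0.025x1 + 0.053x2 + 0.018x3 subject to:
  1x1 + 1x2 + 0.02x3 ≥ 2.46   (fines)
  0.11x1 + 0.83x2 + 0.03x3 ≥ 1.36   (28-day strength contribution)
  x1, x2, x3 ≥ 0.
The cheapest feasible vertex uses only limestone filler, GGBS; crushed granite is not used. Binding constraints: fines and 28-day strength contribution.
Optimal quantities: limestone filler = 0.9469 kg, GGBS = 1.513 kg.
Total cost: 0.025·0.9469 + 0.053·1.513 = 0.10386.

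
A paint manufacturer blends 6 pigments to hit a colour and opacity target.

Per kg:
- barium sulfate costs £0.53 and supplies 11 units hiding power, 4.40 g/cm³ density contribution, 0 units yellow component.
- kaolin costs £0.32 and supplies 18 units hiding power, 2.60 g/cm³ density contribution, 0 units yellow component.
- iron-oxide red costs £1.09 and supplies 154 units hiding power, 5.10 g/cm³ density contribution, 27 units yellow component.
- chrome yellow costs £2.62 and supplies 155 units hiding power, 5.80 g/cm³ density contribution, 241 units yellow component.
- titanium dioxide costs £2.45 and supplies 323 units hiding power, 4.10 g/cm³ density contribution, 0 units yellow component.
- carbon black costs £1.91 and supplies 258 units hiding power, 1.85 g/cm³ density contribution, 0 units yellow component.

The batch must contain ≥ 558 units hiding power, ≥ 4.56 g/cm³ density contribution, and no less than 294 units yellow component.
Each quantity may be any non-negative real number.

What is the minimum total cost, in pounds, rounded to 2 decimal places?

Set it up as a linear program. Let x1 = kg of barium sulfate, x2 = kg of kaolin, x3 = kg of iron-oxide red, x4 = kg of chrome yellow, x5 = kg of titanium dioxide, x6 = kg of carbon black.
min 0.53x1 + 0.32x2 + 1.09x3 + 2.62x4 + 2.45x5 + 1.91x6 s.t.:
  11x1 + 18x2 + 154x3 + 155x4 + 323x5 + 258x6 ≥ 558   (hiding power)
  4.4x1 + 2.6x2 + 5.1x3 + 5.8x4 + 4.1x5 + 1.85x6 ≥ 4.56   (density contribution)
  27x3 + 241x4 ≥ 294   (yellow component)
  x1, x2, x3, x4, x5, x6 ≥ 0.
The minimum-cost mix takes nothing from barium sulfate, kaolin, titanium dioxide, carbon black — only iron-oxide red, chrome yellow. Binding constraints: hiding power and yellow component.
So iron-oxide red = 2.7 kg, chrome yellow = 0.9174 kg.
Objective = 1.09·2.7 + 2.62·0.9174 = 5.3466.

£5.35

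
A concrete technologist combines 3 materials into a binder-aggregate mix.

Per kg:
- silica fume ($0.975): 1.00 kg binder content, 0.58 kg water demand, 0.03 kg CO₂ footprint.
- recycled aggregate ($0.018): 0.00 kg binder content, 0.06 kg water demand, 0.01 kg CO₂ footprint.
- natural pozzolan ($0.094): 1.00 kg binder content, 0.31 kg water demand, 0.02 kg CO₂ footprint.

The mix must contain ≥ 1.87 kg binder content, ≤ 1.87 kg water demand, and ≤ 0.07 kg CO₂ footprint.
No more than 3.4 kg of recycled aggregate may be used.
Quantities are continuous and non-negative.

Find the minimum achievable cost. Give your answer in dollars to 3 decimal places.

$0.176

Let x1 = kg of silica fume, x2 = kg of recycled aggregate, x3 = kg of natural pozzolan.
min 0.975x1 + 0.018x2 + 0.094x3 subject to:
  1x1 + 1x3 ≥ 1.87   (binder content)
  0.58x1 + 0.06x2 + 0.31x3 ≤ 1.87   (water demand)
  0.03x1 + 0.01x2 + 0.02x3 ≤ 0.07   (CO₂ footprint)
  x2 ≤ 3.4
  x1, x2, x3 ≥ 0.
The minimum-cost mix takes nothing from silica fume, recycled aggregate — only natural pozzolan. The binder content requirement is met with equality.
Optimal quantities: natural pozzolan = 1.87 kg.
Total cost: 0.094·1.87 = 0.17578.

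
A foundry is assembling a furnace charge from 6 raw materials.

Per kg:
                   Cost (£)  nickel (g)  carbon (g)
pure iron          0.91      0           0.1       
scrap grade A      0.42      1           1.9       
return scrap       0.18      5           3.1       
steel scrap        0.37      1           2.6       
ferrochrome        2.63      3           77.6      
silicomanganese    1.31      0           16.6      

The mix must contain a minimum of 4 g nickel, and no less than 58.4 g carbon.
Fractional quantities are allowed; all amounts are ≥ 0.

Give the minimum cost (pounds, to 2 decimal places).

Treat it as an LP. Let x1 = kg of pure iron, x2 = kg of scrap grade A, x3 = kg of return scrap, x4 = kg of steel scrap, x5 = kg of ferrochrome, x6 = kg of silicomanganese.
Minimise 0.91x1 + 0.42x2 + 0.18x3 + 0.37x4 + 2.63x5 + 1.31x6 subject to:
  1x2 + 5x3 + 1x4 + 3x5 ≥ 4   (nickel)
  0.1x1 + 1.9x2 + 3.1x3 + 2.6x4 + 77.6x5 + 16.6x6 ≥ 58.4   (carbon)
  x1, x2, x3, x4, x5, x6 ≥ 0.
The minimum-cost mix takes nothing from pure iron, scrap grade A, steel scrap, silicomanganese — only return scrap, ferrochrome. Binding constraints: nickel and carbon.
Solving gives x3 = 0.357, x5 = 0.7383.
Total cost: 0.18·0.357 + 2.63·0.7383 = 2.0060.

£2.01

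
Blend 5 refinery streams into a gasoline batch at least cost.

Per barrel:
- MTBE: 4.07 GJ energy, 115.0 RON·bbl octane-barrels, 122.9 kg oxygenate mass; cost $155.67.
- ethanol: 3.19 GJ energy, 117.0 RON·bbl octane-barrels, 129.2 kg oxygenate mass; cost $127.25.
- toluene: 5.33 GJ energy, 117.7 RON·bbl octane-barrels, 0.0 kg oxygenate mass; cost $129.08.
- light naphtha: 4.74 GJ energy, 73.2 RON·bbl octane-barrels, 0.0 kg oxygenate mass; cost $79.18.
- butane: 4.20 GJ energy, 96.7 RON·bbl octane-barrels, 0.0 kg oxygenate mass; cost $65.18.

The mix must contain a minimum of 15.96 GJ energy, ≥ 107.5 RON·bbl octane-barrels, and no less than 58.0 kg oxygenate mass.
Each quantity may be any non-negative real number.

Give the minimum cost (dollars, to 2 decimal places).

This is a linear program. Let x1 = barrels of MTBE, x2 = barrels of ethanol, x3 = barrels of toluene, x4 = barrels of light naphtha, x5 = barrels of butane.
Minimise 155.67x1 + 127.25x2 + 129.08x3 + 79.18x4 + 65.18x5 subject to:
  4.07x1 + 3.19x2 + 5.33x3 + 4.74x4 + 4.2x5 ≥ 15.96   (energy)
  115x1 + 117x2 + 117.7x3 + 73.2x4 + 96.7x5 ≥ 107.5   (octane-barrels)
  122.9x1 + 129.2x2 ≥ 58   (oxygenate mass)
  x1, x2, x3, x4, x5 ≥ 0.
At the optimum only ethanol, butane are positive (MTBE, toluene, light naphtha = 0). There the energy and oxygenate mass constraints are tight.
Solving gives x2 = 0.4489, x5 = 3.459.
Cost = 127.25·0.4489 + 65.18·3.459 = 282.5801.

$282.58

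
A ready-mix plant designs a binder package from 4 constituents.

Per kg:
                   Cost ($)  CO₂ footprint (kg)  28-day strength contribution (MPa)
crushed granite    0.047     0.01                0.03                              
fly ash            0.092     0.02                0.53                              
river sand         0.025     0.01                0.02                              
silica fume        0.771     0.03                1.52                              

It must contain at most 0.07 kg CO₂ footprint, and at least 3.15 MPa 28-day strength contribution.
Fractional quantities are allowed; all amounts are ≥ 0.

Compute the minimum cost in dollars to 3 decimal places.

$1.453

Set it up as a linear program. Let x1 = kg of crushed granite, x2 = kg of fly ash, x3 = kg of river sand, x4 = kg of silica fume.
Minimize 0.047x1 + 0.092x2 + 0.025x3 + 0.771x4 s.t.:
  0.01x1 + 0.02x2 + 0.01x3 + 0.03x4 ≤ 0.07   (CO₂ footprint)
  0.03x1 + 0.53x2 + 0.02x3 + 1.52x4 ≥ 3.15   (28-day strength contribution)
  x1, x2, x3, x4 ≥ 0.
The minimum-cost mix takes nothing from crushed granite, river sand — only fly ash, silica fume. Binding constraints: CO₂ footprint and 28-day strength contribution.
Optimal quantities: fly ash = 0.8207 kg, silica fume = 1.786 kg.
Total cost: 0.092·0.8207 + 0.771·1.786 = 1.45251.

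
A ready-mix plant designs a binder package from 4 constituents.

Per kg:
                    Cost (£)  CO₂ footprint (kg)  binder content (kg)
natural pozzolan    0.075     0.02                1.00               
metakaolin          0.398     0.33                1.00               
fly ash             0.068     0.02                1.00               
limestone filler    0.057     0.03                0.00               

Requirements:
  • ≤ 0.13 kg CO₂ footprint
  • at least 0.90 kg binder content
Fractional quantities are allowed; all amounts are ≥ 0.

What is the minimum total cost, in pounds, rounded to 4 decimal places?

£0.0612

Let x1 = kg of natural pozzolan, x2 = kg of metakaolin, x3 = kg of fly ash, x4 = kg of limestone filler.
min 0.075x1 + 0.398x2 + 0.068x3 + 0.057x4 subject to:
  0.02x1 + 0.33x2 + 0.02x3 + 0.03x4 ≤ 0.13   (CO₂ footprint)
  1x1 + 1x2 + 1x3 ≥ 0.9   (binder content)
  x1, x2, x3, x4 ≥ 0.
The cheapest feasible vertex uses only fly ash; natural pozzolan, metakaolin, limestone filler are not used. There the binder content constraint is tight.
So fly ash = 0.9 kg.
Cost = 0.068·0.9 = 0.061200.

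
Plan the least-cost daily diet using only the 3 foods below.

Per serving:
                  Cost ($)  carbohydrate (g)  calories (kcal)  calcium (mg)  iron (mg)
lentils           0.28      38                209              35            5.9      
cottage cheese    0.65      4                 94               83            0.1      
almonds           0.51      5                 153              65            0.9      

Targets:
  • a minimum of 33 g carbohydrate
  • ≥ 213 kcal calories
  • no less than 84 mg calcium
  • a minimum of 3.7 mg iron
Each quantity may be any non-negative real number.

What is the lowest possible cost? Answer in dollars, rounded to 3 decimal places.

Let x1 = servings of lentils, x2 = servings of cottage cheese, x3 = servings of almonds.
Minimize 0.28x1 + 0.65x2 + 0.51x3 subject to:
  38x1 + 4x2 + 5x3 ≥ 33   (carbohydrate)
  209x1 + 94x2 + 153x3 ≥ 213   (calories)
  35x1 + 83x2 + 65x3 ≥ 84   (calcium)
  5.9x1 + 0.1x2 + 0.9x3 ≥ 3.7   (iron)
  x1, x2, x3 ≥ 0.
The optimal basis is {lentils, cottage cheese}; almonds drops out. Binding constraints: carbohydrate and calcium.
Solving gives x1 = 0.7973, x2 = 0.6758.
Objective = 0.28·0.7973 + 0.65·0.6758 = 0.66251.

$0.663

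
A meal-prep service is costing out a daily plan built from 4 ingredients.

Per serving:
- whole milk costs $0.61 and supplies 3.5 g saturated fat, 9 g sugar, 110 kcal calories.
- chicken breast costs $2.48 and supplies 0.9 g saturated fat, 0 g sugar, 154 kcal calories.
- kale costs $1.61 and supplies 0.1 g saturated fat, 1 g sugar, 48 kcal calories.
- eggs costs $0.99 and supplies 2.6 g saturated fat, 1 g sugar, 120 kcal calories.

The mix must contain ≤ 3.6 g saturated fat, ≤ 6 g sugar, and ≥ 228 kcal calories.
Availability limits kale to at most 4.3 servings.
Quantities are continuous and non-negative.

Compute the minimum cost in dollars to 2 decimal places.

Treat it as an LP. Let x1 = servings of whole milk, x2 = servings of chicken breast, x3 = servings of kale, x4 = servings of eggs.
Minimise 0.61x1 + 2.48x2 + 1.61x3 + 0.99x4 s.t.:
  3.5x1 + 0.9x2 + 0.1x3 + 2.6x4 ≤ 3.6   (saturated fat)
  9x1 + 1x3 + 1x4 ≤ 6   (sugar)
  110x1 + 154x2 + 48x3 + 120x4 ≥ 228   (calories)
  x3 ≤ 4.3
  x1, x2, x3, x4 ≥ 0.
The optimal basis is {chicken breast, eggs}; whole milk, kale drop out. There the saturated fat and calories constraints are tight.
So chicken breast = 0.5499 servings, eggs = 1.194 servings.
Cost = 2.48·0.5499 + 0.99·1.194 = 2.5458.

$2.55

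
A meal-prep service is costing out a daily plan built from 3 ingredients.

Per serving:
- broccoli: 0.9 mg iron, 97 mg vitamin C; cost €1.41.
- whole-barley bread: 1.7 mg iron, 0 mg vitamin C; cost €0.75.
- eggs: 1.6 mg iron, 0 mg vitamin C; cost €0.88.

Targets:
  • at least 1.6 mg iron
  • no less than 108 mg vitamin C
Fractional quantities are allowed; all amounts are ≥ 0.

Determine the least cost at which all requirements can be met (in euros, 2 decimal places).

Set it up as a linear program. Let x1 = servings of broccoli, x2 = servings of whole-barley bread, x3 = servings of eggs.
Minimize 1.41x1 + 0.75x2 + 0.88x3 s.t.:
  0.9x1 + 1.7x2 + 1.6x3 ≥ 1.6   (iron)
  97x1 ≥ 108   (vitamin C)
  x1, x2, x3 ≥ 0.
The cheapest feasible vertex uses only broccoli, whole-barley bread; eggs is not used. There the iron and vitamin C constraints are tight.
That vertex is x1 = 1.113, x2 = 0.3517.
Cost = 1.41·1.113 + 0.75·0.3517 = 1.8331.

€1.83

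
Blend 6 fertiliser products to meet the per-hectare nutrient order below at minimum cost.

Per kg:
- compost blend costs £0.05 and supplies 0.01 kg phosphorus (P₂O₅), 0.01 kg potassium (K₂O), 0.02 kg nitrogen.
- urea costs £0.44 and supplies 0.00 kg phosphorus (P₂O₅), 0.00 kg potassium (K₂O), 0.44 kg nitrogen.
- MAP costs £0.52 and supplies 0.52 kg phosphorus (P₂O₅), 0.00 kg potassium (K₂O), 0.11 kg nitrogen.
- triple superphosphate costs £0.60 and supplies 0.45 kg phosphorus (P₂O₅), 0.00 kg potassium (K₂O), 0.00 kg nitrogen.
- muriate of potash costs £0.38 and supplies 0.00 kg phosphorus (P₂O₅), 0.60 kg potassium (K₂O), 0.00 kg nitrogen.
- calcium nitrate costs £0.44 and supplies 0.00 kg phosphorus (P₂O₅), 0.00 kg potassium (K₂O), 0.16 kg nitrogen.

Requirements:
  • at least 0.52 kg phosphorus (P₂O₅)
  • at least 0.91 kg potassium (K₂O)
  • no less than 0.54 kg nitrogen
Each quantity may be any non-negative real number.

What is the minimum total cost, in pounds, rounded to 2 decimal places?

£1.53

Let x1 = kg of compost blend, x2 = kg of urea, x3 = kg of MAP, x4 = kg of triple superphosphate, x5 = kg of muriate of potash, x6 = kg of calcium nitrate.
min 0.05x1 + 0.44x2 + 0.52x3 + 0.6x4 + 0.38x5 + 0.44x6 s.t.:
  0.01x1 + 0.52x3 + 0.45x4 ≥ 0.52   (phosphorus (P₂O₅))
  0.01x1 + 0.6x5 ≥ 0.91   (potassium (K₂O))
  0.02x1 + 0.44x2 + 0.11x3 + 0.16x6 ≥ 0.54   (nitrogen)
  x1, x2, x3, x4, x5, x6 ≥ 0.
The minimum-cost mix takes nothing from compost blend, triple superphosphate, calcium nitrate — only urea, MAP, muriate of potash. The phosphorus (P₂O₅), potassium (K₂O), nitrogen requirements are met with equality.
Solving gives x2 = 0.9773, x3 = 1, x5 = 1.517.
Total cost: 0.44·0.9773 + 0.52·1 + 0.38·1.517 = 1.5265.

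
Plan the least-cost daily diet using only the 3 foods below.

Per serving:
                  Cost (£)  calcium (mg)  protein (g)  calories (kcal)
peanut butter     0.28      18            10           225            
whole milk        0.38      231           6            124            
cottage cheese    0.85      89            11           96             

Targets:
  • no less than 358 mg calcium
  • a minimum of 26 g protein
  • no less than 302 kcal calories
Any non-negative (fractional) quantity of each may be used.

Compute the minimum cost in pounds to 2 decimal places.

This is a linear program. Let x1 = servings of peanut butter, x2 = servings of whole milk, x3 = servings of cottage cheese.
Minimize 0.28x1 + 0.38x2 + 0.85x3 s.t.:
  18x1 + 231x2 + 89x3 ≥ 358   (calcium)
  10x1 + 6x2 + 11x3 ≥ 26   (protein)
  225x1 + 124x2 + 96x3 ≥ 302   (calories)
  x1, x2, x3 ≥ 0.
The cheapest feasible vertex uses only peanut butter, whole milk; cottage cheese is not used. There the calcium and protein constraints are tight.
Solving gives x1 = 1.752, x2 = 1.413.
Hence cost = 0.28·1.752 + 0.38·1.413 = £1.0275.

£1.03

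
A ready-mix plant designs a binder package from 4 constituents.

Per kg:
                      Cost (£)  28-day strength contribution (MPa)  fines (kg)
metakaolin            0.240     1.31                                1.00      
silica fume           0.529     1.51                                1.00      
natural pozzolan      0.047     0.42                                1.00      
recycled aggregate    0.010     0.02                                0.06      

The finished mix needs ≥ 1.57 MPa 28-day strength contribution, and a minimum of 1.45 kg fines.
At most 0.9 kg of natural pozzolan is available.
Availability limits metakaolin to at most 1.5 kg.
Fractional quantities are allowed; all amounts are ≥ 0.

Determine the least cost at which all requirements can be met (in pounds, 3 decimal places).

Treat it as an LP. Let x1 = kg of metakaolin, x2 = kg of silica fume, x3 = kg of natural pozzolan, x4 = kg of recycled aggregate.
Minimize 0.24x1 + 0.529x2 + 0.047x3 + 0.01x4 s.t.:
  1.31x1 + 1.51x2 + 0.42x3 + 0.02x4 ≥ 1.57   (28-day strength contribution)
  1x1 + 1x2 + 1x3 + 0.06x4 ≥ 1.45   (fines)
  x3 ≤ 0.9
  x1 ≤ 1.5
  x1, x2, x3, x4 ≥ 0.
The cheapest feasible vertex uses only metakaolin, natural pozzolan; silica fume, recycled aggregate are not used. Binding constraints: 28-day strength contribution and the natural pozzolan cap.
So metakaolin = 0.9099 kg, natural pozzolan = 0.9 kg.
Cost = 0.24·0.9099 + 0.047·0.9 = 0.26068.

£0.261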